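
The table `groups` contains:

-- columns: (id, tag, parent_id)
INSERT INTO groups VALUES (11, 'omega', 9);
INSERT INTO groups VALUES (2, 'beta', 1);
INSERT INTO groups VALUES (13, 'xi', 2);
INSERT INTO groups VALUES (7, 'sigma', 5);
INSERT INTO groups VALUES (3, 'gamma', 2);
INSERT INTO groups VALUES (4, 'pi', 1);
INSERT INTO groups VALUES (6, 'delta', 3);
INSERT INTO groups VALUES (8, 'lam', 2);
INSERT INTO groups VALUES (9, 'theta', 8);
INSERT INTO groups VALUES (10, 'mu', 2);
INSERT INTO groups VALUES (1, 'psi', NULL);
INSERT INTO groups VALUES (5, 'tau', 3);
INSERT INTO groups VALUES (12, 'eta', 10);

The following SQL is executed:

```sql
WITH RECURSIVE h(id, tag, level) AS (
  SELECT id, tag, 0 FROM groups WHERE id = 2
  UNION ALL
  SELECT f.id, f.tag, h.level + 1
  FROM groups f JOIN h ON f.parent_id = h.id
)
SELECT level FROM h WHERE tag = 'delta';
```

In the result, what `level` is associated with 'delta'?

Base: id=2 (beta) at level 0.
Iteration 1: rows with parent_id in {2} -> gamma (id 3, level 1), lam (id 8, level 1), mu (id 10, level 1), xi (id 13, level 1).
Iteration 2: rows with parent_id in {3,8,10,13} -> tau (id 5, level 2), delta (id 6, level 2), theta (id 9, level 2), eta (id 12, level 2).
Iteration 3: rows with parent_id in {5,6,9,12} -> sigma (id 7, level 3), omega (id 11, level 3).
Iteration 4: no rows with parent_id in {7,11}; recursion stops.

2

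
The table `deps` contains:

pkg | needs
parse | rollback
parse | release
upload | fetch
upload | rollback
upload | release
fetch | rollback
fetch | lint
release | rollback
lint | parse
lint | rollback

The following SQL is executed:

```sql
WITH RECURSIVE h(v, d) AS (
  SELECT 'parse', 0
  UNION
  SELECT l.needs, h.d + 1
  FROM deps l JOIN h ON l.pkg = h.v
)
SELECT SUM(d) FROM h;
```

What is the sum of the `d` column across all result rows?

Base: (parse, d=0).
Iteration 1: edges from {parse} -> (release, d=1), (rollback, d=1).
Iteration 2: edges from {release,rollback} -> (rollback, d=2).
Iteration 3: no outgoing edges from {rollback}; recursion stops.
SUM(d) = 0 + 1 + 1 + 2 = 4.

4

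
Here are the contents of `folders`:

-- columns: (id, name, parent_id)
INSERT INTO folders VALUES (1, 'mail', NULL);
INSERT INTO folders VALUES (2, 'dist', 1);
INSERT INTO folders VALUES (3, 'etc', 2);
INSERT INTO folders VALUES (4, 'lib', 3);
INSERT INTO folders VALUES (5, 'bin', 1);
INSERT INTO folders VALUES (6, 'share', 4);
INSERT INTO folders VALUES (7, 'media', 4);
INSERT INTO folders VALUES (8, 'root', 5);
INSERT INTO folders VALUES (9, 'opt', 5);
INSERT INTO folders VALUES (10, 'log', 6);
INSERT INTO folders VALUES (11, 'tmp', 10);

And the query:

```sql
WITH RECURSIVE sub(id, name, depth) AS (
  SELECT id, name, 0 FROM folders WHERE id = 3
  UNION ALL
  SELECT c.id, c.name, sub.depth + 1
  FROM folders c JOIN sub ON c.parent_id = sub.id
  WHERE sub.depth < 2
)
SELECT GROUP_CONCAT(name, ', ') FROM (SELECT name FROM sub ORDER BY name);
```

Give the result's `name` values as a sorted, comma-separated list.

etc, lib, media, share

Base: id=3 (etc) at depth 0.
Iteration 1: rows with parent_id in {3} -> lib (id 4, depth 1).
Iteration 2: rows with parent_id in {4} -> share (id 6, depth 2), media (id 7, depth 2).
Iteration 3: depth < 2 fails for all current rows; recursion stops.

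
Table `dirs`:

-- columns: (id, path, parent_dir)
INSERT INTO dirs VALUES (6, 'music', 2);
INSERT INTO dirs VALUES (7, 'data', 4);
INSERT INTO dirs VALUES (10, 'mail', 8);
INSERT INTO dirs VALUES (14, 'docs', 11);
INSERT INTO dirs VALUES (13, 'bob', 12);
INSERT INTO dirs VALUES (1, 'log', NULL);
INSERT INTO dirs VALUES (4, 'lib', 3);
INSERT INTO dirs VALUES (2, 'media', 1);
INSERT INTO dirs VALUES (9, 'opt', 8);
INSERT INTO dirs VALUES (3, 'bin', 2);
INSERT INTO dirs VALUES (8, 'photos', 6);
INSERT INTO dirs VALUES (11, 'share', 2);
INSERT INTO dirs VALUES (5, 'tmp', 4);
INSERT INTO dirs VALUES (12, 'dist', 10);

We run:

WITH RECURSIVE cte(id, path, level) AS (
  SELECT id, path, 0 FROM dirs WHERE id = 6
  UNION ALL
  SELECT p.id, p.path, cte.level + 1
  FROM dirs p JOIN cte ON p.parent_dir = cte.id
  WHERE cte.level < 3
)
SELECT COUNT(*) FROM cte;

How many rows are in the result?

5

Base: id=6 (music) at level 0.
Iteration 1: rows with parent_dir in {6} -> photos (id 8, level 1).
Iteration 2: rows with parent_dir in {8} -> opt (id 9, level 2), mail (id 10, level 2).
Iteration 3: rows with parent_dir in {9,10} -> dist (id 12, level 3).
Iteration 4: level < 3 fails for all current rows; recursion stops.
Total rows emitted: 5.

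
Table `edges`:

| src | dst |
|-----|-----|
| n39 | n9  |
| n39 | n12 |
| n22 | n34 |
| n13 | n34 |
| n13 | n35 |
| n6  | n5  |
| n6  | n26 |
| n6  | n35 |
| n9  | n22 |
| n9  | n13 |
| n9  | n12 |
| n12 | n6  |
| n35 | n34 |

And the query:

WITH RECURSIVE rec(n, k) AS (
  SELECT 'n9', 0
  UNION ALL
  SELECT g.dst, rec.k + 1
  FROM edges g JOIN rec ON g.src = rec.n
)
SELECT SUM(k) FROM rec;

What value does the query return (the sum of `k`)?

27

Base: (n9, k=0).
Iteration 1: edges from {n9} -> (n12, k=1), (n13, k=1), (n22, k=1).
Iteration 2: edges from {n12,n13,n22} -> (n34, k=2) x2, (n35, k=2), (n6, k=2). [UNION ALL keeps all 4 new rows, including repeats]
Iteration 3: edges from {n34,n35,n6} -> (n26, k=3), (n34, k=3), (n35, k=3), (n5, k=3).
Iteration 4: edges from {n26,n34,n35,n5} -> (n34, k=4).
Iteration 5: no outgoing edges from {n34}; recursion stops.
SUM(k) = 0 + 1 + 1 + 1 + 2 + 2 + 2 + 2 + 3 + 3 + 3 + 3 + 4 = 27.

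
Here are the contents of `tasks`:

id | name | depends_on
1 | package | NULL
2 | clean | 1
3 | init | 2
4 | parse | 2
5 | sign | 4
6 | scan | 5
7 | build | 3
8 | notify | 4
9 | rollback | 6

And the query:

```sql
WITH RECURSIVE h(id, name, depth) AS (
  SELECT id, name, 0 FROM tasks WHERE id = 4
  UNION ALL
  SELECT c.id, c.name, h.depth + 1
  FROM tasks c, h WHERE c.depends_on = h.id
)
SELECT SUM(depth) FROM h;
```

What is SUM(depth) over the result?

Base: id=4 (parse) at depth 0.
Iteration 1: rows with depends_on in {4} -> sign (id 5, depth 1), notify (id 8, depth 1).
Iteration 2: rows with depends_on in {5,8} -> scan (id 6, depth 2).
Iteration 3: rows with depends_on in {6} -> rollback (id 9, depth 3).
Iteration 4: no rows with depends_on in {9}; recursion stops.
SUM(depth) = 0 + 1 + 1 + 2 + 3 = 7.

7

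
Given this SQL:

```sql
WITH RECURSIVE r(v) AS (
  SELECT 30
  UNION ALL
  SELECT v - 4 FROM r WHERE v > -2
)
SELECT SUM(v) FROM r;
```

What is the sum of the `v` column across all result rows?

126

Base: v=30.
Iteration 1: 30 > -2 holds -> v = 30 - 4 = 26.
Iteration 2: 26 > -2 holds -> v = 26 - 4 = 22.
Iteration 3: 22 > -2 holds -> v = 22 - 4 = 18.
Iteration 4: 18 > -2 holds -> v = 18 - 4 = 14.
Iteration 5: 14 > -2 holds -> v = 14 - 4 = 10.
Iteration 6: 10 > -2 holds -> v = 10 - 4 = 6.
Iteration 7: 6 > -2 holds -> v = 6 - 4 = 2.
Iteration 8: 2 > -2 holds -> v = 2 - 4 = -2.
Iteration 9: -2 > -2 fails; recursion stops.
SUM(v) = 30 + 26 + 22 + 18 + 14 + 10 + 6 + 2 + -2 = 126.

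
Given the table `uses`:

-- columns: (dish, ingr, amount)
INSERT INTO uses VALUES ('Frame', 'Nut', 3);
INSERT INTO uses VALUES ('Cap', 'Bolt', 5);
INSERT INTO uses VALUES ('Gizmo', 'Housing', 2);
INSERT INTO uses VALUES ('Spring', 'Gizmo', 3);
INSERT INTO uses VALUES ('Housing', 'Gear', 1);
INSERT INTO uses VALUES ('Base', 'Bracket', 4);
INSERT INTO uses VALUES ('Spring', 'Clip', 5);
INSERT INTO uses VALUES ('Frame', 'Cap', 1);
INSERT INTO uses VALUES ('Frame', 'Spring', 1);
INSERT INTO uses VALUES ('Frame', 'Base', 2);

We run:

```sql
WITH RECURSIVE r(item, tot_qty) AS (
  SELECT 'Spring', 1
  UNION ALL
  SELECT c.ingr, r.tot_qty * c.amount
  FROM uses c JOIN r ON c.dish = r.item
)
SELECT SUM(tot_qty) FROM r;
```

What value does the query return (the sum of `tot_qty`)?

Base: (Spring, tot_qty=1).
Iteration 1: components of {Spring} -> Clip = 1*5 = 5, Gizmo = 1*3 = 3.
Iteration 2: components of {Clip,Gizmo} -> Housing = 3*2 = 6.
Iteration 3: components of {Housing} -> Gear = 6*1 = 6.
Iteration 4: no further components; recursion stops.
SUM(tot_qty) = 1 + 3 + 5 + 6 + 6 = 21.

21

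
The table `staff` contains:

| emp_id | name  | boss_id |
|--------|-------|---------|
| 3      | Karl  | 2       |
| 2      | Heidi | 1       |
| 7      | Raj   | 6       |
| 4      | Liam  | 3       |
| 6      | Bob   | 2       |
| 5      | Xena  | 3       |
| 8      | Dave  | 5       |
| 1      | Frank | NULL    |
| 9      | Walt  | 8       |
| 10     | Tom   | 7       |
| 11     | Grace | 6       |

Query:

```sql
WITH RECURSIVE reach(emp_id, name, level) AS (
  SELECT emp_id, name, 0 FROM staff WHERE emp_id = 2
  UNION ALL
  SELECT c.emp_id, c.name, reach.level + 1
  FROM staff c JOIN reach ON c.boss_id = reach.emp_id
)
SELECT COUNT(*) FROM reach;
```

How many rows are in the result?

Base: emp_id=2 (Heidi) at level 0.
Iteration 1: rows with boss_id in {2} -> Karl (id 3, level 1), Bob (id 6, level 1).
Iteration 2: rows with boss_id in {3,6} -> Liam (id 4, level 2), Xena (id 5, level 2), Raj (id 7, level 2), Grace (id 11, level 2).
Iteration 3: rows with boss_id in {4,5,7,11} -> Dave (id 8, level 3), Tom (id 10, level 3).
Iteration 4: rows with boss_id in {8,10} -> Walt (id 9, level 4).
Iteration 5: no rows with boss_id in {9}; recursion stops.
Total rows emitted: 10.

10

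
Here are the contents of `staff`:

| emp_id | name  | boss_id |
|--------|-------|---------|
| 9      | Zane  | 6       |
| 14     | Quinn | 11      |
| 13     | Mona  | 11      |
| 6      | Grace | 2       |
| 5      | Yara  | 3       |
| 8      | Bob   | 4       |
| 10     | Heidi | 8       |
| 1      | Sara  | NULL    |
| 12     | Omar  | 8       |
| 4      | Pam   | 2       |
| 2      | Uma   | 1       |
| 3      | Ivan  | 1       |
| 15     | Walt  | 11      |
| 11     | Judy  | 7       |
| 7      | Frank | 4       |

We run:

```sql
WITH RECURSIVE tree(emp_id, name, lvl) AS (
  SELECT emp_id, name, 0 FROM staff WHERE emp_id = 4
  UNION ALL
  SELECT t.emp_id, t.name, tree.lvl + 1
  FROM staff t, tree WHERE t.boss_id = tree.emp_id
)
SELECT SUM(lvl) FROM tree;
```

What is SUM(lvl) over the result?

Base: emp_id=4 (Pam) at lvl 0.
Iteration 1: rows with boss_id in {4} -> Frank (id 7, lvl 1), Bob (id 8, lvl 1).
Iteration 2: rows with boss_id in {7,8} -> Heidi (id 10, lvl 2), Judy (id 11, lvl 2), Omar (id 12, lvl 2).
Iteration 3: rows with boss_id in {10,11,12} -> Mona (id 13, lvl 3), Quinn (id 14, lvl 3), Walt (id 15, lvl 3).
Iteration 4: no rows with boss_id in {13,14,15}; recursion stops.
SUM(lvl) = 0 + 1 + 1 + 2 + 2 + 2 + 3 + 3 + 3 = 17.

17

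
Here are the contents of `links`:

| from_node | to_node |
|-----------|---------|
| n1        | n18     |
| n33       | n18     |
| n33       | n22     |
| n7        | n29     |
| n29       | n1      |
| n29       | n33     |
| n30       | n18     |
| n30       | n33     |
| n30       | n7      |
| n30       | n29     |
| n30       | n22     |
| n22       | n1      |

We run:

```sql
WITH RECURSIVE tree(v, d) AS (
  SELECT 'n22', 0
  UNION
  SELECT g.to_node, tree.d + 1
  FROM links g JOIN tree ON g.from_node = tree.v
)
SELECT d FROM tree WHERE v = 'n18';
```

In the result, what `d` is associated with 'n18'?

Base: (n22, d=0).
Iteration 1: edges from {n22} -> (n1, d=1).
Iteration 2: edges from {n1} -> (n18, d=2).
Iteration 3: no outgoing edges from {n18}; recursion stops.

2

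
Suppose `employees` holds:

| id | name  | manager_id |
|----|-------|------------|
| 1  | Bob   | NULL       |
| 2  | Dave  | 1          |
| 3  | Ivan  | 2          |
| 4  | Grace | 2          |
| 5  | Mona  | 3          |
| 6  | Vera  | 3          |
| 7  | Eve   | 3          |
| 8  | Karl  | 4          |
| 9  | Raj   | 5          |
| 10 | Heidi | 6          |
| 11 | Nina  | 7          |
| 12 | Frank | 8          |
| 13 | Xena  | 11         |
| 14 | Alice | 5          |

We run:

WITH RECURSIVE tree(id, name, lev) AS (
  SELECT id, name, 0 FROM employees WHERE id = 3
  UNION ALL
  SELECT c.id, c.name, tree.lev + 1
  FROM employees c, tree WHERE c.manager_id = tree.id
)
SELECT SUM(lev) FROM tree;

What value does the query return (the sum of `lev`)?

Base: id=3 (Ivan) at lev 0.
Iteration 1: rows with manager_id in {3} -> Mona (id 5, lev 1), Vera (id 6, lev 1), Eve (id 7, lev 1).
Iteration 2: rows with manager_id in {5,6,7} -> Raj (id 9, lev 2), Heidi (id 10, lev 2), Nina (id 11, lev 2), Alice (id 14, lev 2).
Iteration 3: rows with manager_id in {9,10,11,14} -> Xena (id 13, lev 3).
Iteration 4: no rows with manager_id in {13}; recursion stops.
SUM(lev) = 0 + 1 + 1 + 1 + 2 + 2 + 2 + 2 + 3 = 14.

14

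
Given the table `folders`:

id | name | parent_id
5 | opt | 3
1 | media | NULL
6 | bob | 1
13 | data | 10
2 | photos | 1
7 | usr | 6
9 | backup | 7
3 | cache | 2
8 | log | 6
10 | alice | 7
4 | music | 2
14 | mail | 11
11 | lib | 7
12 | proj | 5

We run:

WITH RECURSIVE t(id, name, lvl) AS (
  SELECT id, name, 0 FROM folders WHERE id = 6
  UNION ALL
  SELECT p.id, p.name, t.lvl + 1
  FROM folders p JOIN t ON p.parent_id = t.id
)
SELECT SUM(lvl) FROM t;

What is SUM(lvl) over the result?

Base: id=6 (bob) at lvl 0.
Iteration 1: rows with parent_id in {6} -> usr (id 7, lvl 1), log (id 8, lvl 1).
Iteration 2: rows with parent_id in {7,8} -> backup (id 9, lvl 2), alice (id 10, lvl 2), lib (id 11, lvl 2).
Iteration 3: rows with parent_id in {9,10,11} -> data (id 13, lvl 3), mail (id 14, lvl 3).
Iteration 4: no rows with parent_id in {13,14}; recursion stops.
SUM(lvl) = 0 + 1 + 1 + 2 + 2 + 2 + 3 + 3 = 14.

14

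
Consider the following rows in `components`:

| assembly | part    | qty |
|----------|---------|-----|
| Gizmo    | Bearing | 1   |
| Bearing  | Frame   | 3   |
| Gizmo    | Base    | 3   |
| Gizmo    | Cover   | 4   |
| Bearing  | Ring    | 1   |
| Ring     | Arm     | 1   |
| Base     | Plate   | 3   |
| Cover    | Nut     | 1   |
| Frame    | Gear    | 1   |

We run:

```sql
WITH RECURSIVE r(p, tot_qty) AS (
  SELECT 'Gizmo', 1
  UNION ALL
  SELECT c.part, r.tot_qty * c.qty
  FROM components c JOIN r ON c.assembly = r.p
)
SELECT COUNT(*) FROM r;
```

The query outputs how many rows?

10

Base: (Gizmo, tot_qty=1).
Iteration 1: components of {Gizmo} -> Base = 1*3 = 3, Bearing = 1*1 = 1, Cover = 1*4 = 4.
Iteration 2: components of {Base,Bearing,Cover} -> Frame = 1*3 = 3, Nut = 4*1 = 4, Plate = 3*3 = 9, Ring = 1*1 = 1.
Iteration 3: components of {Frame,Nut,Plate,Ring} -> Arm = 1*1 = 1, Gear = 3*1 = 3.
Iteration 4: no further components; recursion stops.
Total rows emitted: 10.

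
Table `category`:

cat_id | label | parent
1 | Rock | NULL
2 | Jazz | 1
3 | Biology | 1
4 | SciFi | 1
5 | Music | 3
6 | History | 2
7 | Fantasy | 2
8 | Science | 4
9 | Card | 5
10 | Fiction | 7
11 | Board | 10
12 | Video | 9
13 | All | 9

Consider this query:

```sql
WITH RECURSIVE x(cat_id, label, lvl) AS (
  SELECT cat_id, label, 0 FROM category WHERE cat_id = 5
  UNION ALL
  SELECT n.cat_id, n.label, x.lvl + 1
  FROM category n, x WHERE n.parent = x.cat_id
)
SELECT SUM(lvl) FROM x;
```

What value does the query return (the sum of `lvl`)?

Base: cat_id=5 (Music) at lvl 0.
Iteration 1: rows with parent in {5} -> Card (id 9, lvl 1).
Iteration 2: rows with parent in {9} -> Video (id 12, lvl 2), All (id 13, lvl 2).
Iteration 3: no rows with parent in {12,13}; recursion stops.
SUM(lvl) = 0 + 1 + 2 + 2 = 5.

5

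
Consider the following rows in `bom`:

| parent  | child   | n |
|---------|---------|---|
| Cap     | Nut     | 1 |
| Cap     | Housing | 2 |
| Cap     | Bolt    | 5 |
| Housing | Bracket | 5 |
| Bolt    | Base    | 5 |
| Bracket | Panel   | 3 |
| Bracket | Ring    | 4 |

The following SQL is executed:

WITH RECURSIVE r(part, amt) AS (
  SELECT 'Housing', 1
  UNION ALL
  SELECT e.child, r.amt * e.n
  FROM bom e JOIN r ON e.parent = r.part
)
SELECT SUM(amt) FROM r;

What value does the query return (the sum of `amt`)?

Base: (Housing, amt=1).
Iteration 1: components of {Housing} -> Bracket = 1*5 = 5.
Iteration 2: components of {Bracket} -> Panel = 5*3 = 15, Ring = 5*4 = 20.
Iteration 3: no further components; recursion stops.
SUM(amt) = 1 + 5 + 15 + 20 = 41.

41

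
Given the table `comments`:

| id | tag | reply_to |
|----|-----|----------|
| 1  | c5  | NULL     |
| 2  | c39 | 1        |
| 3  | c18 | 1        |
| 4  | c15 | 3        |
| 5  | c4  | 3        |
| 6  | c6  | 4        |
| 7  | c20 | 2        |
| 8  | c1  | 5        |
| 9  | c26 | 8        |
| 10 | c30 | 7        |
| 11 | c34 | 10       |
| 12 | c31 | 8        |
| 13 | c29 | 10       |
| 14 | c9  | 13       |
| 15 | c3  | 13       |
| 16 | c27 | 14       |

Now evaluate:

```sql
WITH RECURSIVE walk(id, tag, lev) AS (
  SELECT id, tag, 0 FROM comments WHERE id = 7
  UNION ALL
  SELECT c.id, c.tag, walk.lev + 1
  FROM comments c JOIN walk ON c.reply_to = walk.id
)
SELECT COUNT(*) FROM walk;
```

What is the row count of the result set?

Base: id=7 (c20) at lev 0.
Iteration 1: rows with reply_to in {7} -> c30 (id 10, lev 1).
Iteration 2: rows with reply_to in {10} -> c34 (id 11, lev 2), c29 (id 13, lev 2).
Iteration 3: rows with reply_to in {11,13} -> c9 (id 14, lev 3), c3 (id 15, lev 3).
Iteration 4: rows with reply_to in {14,15} -> c27 (id 16, lev 4).
Iteration 5: no rows with reply_to in {16}; recursion stops.
Total rows emitted: 7.

7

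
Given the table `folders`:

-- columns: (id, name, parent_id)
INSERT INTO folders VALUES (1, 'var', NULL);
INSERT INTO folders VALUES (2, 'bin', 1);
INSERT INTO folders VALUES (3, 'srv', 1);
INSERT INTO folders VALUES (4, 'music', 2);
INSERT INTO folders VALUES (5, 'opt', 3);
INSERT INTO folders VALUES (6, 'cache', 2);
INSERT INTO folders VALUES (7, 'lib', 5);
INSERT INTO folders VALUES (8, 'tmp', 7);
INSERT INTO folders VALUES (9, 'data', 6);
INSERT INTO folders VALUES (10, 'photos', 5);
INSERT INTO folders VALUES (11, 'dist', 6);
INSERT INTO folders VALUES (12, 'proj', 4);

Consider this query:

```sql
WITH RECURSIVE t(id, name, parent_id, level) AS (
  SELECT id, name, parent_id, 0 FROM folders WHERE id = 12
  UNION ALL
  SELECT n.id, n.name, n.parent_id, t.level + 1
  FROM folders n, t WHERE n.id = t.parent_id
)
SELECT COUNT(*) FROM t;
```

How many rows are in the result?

Base: id=12 (proj), parent_id=4, level 0.
Iteration 1: join on id=4 -> music (id 4, parent_id=2, level 1).
Iteration 2: join on id=2 -> bin (id 2, parent_id=1, level 2).
Iteration 3: join on id=1 -> var (id 1, parent_id=NULL, level 3).
Iteration 4: parent_id is NULL; no match; recursion stops.
Total rows emitted: 4.

4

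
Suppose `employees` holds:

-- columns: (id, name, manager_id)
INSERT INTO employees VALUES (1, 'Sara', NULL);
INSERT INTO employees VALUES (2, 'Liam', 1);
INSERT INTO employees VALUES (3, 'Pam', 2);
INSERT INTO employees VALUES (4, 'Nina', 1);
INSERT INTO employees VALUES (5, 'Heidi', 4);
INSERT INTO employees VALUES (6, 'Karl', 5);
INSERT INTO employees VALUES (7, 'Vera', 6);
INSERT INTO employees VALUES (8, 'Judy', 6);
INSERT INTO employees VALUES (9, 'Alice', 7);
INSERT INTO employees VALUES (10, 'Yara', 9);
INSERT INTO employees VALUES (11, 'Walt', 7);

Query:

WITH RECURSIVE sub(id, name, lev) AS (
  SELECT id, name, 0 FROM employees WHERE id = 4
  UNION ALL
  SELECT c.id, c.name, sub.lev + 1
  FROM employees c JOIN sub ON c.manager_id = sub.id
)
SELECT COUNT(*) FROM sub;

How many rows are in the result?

Base: id=4 (Nina) at lev 0.
Iteration 1: rows with manager_id in {4} -> Heidi (id 5, lev 1).
Iteration 2: rows with manager_id in {5} -> Karl (id 6, lev 2).
Iteration 3: rows with manager_id in {6} -> Vera (id 7, lev 3), Judy (id 8, lev 3).
Iteration 4: rows with manager_id in {7,8} -> Alice (id 9, lev 4), Walt (id 11, lev 4).
Iteration 5: rows with manager_id in {9,11} -> Yara (id 10, lev 5).
Iteration 6: no rows with manager_id in {10}; recursion stops.
Total rows emitted: 8.

8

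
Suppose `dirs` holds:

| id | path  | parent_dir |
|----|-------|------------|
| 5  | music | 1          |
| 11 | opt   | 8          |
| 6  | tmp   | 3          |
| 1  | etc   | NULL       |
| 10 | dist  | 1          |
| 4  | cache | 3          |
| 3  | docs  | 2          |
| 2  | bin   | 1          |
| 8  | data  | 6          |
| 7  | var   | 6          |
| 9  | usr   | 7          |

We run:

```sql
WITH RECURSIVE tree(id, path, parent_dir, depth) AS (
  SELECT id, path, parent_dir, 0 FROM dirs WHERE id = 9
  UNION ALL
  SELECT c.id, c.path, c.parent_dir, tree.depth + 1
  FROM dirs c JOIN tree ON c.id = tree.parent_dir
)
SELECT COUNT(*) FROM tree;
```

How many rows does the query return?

6

Base: id=9 (usr), parent_dir=7, depth 0.
Iteration 1: join on id=7 -> var (id 7, parent_dir=6, depth 1).
Iteration 2: join on id=6 -> tmp (id 6, parent_dir=3, depth 2).
Iteration 3: join on id=3 -> docs (id 3, parent_dir=2, depth 3).
Iteration 4: join on id=2 -> bin (id 2, parent_dir=1, depth 4).
Iteration 5: join on id=1 -> etc (id 1, parent_dir=NULL, depth 5).
Iteration 6: parent_dir is NULL; no match; recursion stops.
Total rows emitted: 6.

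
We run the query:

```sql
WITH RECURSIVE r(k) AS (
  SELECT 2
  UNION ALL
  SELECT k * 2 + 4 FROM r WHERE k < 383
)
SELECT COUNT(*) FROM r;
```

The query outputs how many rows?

Base: k=2.
Iteration 1: 2 < 383 holds -> k = 2 * 2 + 4 = 8.
Iteration 2: 8 < 383 holds -> k = 8 * 2 + 4 = 20.
Iteration 3: 20 < 383 holds -> k = 20 * 2 + 4 = 44.
Iteration 4: 44 < 383 holds -> k = 44 * 2 + 4 = 92.
Iteration 5: 92 < 383 holds -> k = 92 * 2 + 4 = 188.
Iteration 6: 188 < 383 holds -> k = 188 * 2 + 4 = 380.
Iteration 7: 380 < 383 holds -> k = 380 * 2 + 4 = 764.
Iteration 8: 764 < 383 fails; recursion stops.
Total rows emitted: 8.

8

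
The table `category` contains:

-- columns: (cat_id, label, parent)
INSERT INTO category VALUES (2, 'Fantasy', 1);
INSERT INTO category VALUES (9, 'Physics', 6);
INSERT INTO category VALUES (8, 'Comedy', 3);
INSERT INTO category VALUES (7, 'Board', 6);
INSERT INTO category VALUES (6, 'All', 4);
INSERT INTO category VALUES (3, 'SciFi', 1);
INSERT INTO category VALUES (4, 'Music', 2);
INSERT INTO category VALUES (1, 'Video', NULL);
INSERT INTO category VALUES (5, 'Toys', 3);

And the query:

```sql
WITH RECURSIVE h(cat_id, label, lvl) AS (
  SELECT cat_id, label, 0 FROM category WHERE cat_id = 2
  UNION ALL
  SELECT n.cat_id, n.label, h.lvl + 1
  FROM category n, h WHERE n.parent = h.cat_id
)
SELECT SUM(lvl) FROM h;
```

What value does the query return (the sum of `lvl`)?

Base: cat_id=2 (Fantasy) at lvl 0.
Iteration 1: rows with parent in {2} -> Music (id 4, lvl 1).
Iteration 2: rows with parent in {4} -> All (id 6, lvl 2).
Iteration 3: rows with parent in {6} -> Board (id 7, lvl 3), Physics (id 9, lvl 3).
Iteration 4: no rows with parent in {7,9}; recursion stops.
SUM(lvl) = 0 + 1 + 2 + 3 + 3 = 9.

9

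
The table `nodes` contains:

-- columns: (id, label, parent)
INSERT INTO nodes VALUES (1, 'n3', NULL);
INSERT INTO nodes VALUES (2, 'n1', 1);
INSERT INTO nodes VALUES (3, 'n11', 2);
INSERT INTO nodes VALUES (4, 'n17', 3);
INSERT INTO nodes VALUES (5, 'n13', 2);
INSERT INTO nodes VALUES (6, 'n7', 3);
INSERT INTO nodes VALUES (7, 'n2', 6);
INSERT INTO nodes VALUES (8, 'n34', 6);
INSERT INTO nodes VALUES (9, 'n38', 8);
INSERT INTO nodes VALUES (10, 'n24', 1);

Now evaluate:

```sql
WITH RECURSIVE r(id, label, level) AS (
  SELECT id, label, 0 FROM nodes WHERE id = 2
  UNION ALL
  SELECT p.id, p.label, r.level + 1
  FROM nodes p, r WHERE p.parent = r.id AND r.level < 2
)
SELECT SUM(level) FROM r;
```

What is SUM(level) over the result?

6

Base: id=2 (n1) at level 0.
Iteration 1: rows with parent in {2} -> n11 (id 3, level 1), n13 (id 5, level 1).
Iteration 2: rows with parent in {3,5} -> n17 (id 4, level 2), n7 (id 6, level 2).
Iteration 3: level < 2 fails for all current rows; recursion stops.
SUM(level) = 0 + 1 + 1 + 2 + 2 = 6.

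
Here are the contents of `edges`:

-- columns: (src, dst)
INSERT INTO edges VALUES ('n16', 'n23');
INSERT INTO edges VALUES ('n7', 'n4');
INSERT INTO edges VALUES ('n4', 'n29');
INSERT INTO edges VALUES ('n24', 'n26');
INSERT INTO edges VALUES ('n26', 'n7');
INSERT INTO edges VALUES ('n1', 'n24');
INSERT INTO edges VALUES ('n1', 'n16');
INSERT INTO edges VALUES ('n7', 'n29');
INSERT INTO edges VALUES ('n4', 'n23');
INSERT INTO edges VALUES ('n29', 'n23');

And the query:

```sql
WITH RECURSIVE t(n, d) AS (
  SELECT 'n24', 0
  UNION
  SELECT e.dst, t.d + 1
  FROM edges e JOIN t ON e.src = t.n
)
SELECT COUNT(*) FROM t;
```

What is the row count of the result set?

Base: (n24, d=0).
Iteration 1: edges from {n24} -> (n26, d=1).
Iteration 2: edges from {n26} -> (n7, d=2).
Iteration 3: edges from {n7} -> (n29, d=3), (n4, d=3).
Iteration 4: edges from {n29,n4} -> (n23, d=4), (n29, d=4). [UNION drops 1 duplicate row(s)]
Iteration 5: edges from {n23,n29} -> (n23, d=5).
Iteration 6: no outgoing edges from {n23}; recursion stops.
Total rows emitted: 8.

8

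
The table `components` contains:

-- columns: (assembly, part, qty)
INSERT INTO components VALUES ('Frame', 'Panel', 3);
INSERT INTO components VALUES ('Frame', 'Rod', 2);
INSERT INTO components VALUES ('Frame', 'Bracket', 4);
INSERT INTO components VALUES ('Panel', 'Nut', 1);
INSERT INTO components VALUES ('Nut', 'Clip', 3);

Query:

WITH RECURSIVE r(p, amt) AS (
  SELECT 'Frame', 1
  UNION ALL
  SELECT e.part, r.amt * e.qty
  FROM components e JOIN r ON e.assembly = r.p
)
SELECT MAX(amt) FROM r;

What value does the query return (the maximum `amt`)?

Base: (Frame, amt=1).
Iteration 1: components of {Frame} -> Bracket = 1*4 = 4, Panel = 1*3 = 3, Rod = 1*2 = 2.
Iteration 2: components of {Bracket,Panel,Rod} -> Nut = 3*1 = 3.
Iteration 3: components of {Nut} -> Clip = 3*3 = 9.
Iteration 4: no further components; recursion stops.
amt values: 1, 3, 2, 4, 3, 9; the maximum is 9.

9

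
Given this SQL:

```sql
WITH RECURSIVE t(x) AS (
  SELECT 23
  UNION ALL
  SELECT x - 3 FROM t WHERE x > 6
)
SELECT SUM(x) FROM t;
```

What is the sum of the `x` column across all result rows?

98

Base: x=23.
Iteration 1: 23 > 6 holds -> x = 23 - 3 = 20.
Iteration 2: 20 > 6 holds -> x = 20 - 3 = 17.
Iteration 3: 17 > 6 holds -> x = 17 - 3 = 14.
Iteration 4: 14 > 6 holds -> x = 14 - 3 = 11.
Iteration 5: 11 > 6 holds -> x = 11 - 3 = 8.
Iteration 6: 8 > 6 holds -> x = 8 - 3 = 5.
Iteration 7: 5 > 6 fails; recursion stops.
SUM(x) = 23 + 20 + 17 + 14 + 11 + 8 + 5 = 98.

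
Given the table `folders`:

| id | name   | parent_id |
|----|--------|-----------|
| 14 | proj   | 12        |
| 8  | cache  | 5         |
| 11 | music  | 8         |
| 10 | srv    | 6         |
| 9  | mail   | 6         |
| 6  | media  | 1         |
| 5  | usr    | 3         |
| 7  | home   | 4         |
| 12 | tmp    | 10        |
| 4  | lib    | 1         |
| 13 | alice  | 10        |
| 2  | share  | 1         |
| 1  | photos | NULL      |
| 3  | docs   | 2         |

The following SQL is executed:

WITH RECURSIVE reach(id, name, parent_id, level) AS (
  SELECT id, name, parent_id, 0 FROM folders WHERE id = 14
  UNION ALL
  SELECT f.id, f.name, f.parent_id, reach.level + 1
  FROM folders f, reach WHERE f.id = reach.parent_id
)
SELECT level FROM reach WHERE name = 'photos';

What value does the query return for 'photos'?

4

Base: id=14 (proj), parent_id=12, level 0.
Iteration 1: join on id=12 -> tmp (id 12, parent_id=10, level 1).
Iteration 2: join on id=10 -> srv (id 10, parent_id=6, level 2).
Iteration 3: join on id=6 -> media (id 6, parent_id=1, level 3).
Iteration 4: join on id=1 -> photos (id 1, parent_id=NULL, level 4).
Iteration 5: parent_id is NULL; no match; recursion stops.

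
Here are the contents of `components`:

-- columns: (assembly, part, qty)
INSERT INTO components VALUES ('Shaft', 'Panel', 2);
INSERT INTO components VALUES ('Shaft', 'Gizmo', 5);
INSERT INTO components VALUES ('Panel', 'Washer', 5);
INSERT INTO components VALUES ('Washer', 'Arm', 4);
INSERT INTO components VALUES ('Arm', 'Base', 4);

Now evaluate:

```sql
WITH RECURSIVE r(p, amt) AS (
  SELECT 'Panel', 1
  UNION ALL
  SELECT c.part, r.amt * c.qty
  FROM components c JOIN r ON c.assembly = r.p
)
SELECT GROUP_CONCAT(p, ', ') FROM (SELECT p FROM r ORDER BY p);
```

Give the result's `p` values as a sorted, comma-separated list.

Base: (Panel, amt=1).
Iteration 1: components of {Panel} -> Washer = 1*5 = 5.
Iteration 2: components of {Washer} -> Arm = 5*4 = 20.
Iteration 3: components of {Arm} -> Base = 20*4 = 80.
Iteration 4: no further components; recursion stops.

Arm, Base, Panel, Washer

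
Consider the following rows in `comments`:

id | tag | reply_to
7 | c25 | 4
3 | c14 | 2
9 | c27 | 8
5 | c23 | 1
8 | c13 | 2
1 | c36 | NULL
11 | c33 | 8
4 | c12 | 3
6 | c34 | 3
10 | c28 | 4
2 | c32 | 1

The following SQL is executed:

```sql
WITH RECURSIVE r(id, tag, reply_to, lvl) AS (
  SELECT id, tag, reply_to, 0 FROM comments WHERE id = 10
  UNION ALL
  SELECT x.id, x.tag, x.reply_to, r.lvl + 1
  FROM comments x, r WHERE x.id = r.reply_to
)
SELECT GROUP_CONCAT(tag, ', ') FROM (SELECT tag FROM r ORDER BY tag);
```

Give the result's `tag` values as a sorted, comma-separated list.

c12, c14, c28, c32, c36

Base: id=10 (c28), reply_to=4, lvl 0.
Iteration 1: join on id=4 -> c12 (id 4, reply_to=3, lvl 1).
Iteration 2: join on id=3 -> c14 (id 3, reply_to=2, lvl 2).
Iteration 3: join on id=2 -> c32 (id 2, reply_to=1, lvl 3).
Iteration 4: join on id=1 -> c36 (id 1, reply_to=NULL, lvl 4).
Iteration 5: reply_to is NULL; no match; recursion stops.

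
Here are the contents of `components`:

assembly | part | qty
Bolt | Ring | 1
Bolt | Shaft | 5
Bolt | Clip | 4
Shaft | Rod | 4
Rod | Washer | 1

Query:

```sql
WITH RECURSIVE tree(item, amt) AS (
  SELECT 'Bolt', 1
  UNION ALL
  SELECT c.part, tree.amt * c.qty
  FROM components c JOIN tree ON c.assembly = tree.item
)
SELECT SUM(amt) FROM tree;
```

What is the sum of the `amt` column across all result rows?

51

Base: (Bolt, amt=1).
Iteration 1: components of {Bolt} -> Clip = 1*4 = 4, Ring = 1*1 = 1, Shaft = 1*5 = 5.
Iteration 2: components of {Clip,Ring,Shaft} -> Rod = 5*4 = 20.
Iteration 3: components of {Rod} -> Washer = 20*1 = 20.
Iteration 4: no further components; recursion stops.
SUM(amt) = 1 + 1 + 5 + 4 + 20 + 20 = 51.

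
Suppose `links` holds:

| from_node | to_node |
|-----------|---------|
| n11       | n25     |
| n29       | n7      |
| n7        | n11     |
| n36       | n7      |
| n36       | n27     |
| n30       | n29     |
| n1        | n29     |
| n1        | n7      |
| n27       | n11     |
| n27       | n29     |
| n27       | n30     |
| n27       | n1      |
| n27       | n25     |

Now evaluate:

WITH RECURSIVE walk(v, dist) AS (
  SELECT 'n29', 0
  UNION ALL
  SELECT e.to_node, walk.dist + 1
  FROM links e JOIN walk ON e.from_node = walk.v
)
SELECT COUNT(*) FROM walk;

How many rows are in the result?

4

Base: (n29, dist=0).
Iteration 1: edges from {n29} -> (n7, dist=1).
Iteration 2: edges from {n7} -> (n11, dist=2).
Iteration 3: edges from {n11} -> (n25, dist=3).
Iteration 4: no outgoing edges from {n25}; recursion stops.
Total rows emitted: 4.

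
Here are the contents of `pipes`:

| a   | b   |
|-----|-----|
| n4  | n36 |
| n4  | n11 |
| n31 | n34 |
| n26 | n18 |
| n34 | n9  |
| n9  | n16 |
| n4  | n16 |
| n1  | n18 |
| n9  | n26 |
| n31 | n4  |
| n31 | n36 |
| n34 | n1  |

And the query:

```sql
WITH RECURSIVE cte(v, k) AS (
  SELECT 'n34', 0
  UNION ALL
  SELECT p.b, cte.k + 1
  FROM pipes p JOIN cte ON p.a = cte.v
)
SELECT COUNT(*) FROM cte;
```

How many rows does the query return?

7

Base: (n34, k=0).
Iteration 1: edges from {n34} -> (n1, k=1), (n9, k=1).
Iteration 2: edges from {n1,n9} -> (n16, k=2), (n18, k=2), (n26, k=2).
Iteration 3: edges from {n16,n18,n26} -> (n18, k=3).
Iteration 4: no outgoing edges from {n18}; recursion stops.
Total rows emitted: 7.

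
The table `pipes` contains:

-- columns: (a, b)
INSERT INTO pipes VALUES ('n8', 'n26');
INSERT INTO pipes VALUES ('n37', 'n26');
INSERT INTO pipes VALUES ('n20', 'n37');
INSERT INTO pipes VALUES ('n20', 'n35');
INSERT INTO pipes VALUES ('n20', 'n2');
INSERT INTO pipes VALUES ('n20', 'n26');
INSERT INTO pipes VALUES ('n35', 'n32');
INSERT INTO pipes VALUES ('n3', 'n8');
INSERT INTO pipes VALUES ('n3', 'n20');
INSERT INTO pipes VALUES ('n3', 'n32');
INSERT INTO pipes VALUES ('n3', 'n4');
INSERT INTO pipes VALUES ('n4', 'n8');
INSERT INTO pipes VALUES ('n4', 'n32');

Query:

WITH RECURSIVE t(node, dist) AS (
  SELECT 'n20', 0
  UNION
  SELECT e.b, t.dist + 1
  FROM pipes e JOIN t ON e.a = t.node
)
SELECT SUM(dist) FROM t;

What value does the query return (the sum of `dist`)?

8

Base: (n20, dist=0).
Iteration 1: edges from {n20} -> (n2, dist=1), (n26, dist=1), (n35, dist=1), (n37, dist=1).
Iteration 2: edges from {n2,n26,n35,n37} -> (n26, dist=2), (n32, dist=2).
Iteration 3: no outgoing edges from {n26,n32}; recursion stops.
SUM(dist) = 0 + 1 + 1 + 1 + 1 + 2 + 2 = 8.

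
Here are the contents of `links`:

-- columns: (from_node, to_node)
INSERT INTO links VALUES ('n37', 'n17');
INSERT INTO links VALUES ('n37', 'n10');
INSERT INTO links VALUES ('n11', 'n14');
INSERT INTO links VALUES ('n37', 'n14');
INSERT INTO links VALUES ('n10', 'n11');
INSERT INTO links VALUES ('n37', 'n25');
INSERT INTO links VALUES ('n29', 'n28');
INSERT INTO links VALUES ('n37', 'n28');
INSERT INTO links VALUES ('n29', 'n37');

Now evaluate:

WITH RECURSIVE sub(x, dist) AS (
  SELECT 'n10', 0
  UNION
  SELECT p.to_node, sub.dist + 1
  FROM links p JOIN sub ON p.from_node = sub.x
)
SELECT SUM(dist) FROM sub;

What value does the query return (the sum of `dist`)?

3

Base: (n10, dist=0).
Iteration 1: edges from {n10} -> (n11, dist=1).
Iteration 2: edges from {n11} -> (n14, dist=2).
Iteration 3: no outgoing edges from {n14}; recursion stops.
SUM(dist) = 0 + 1 + 2 = 3.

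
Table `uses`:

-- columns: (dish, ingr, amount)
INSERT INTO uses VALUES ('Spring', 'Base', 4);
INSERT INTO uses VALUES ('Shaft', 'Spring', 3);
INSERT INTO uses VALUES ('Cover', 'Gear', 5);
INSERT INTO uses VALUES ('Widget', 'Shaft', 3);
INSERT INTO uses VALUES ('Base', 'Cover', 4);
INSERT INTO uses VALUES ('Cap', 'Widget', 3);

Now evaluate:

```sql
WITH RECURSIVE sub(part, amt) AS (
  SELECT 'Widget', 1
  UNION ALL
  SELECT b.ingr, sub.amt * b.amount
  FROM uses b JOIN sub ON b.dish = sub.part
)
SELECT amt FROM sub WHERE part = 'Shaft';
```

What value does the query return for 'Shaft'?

Base: (Widget, amt=1).
Iteration 1: components of {Widget} -> Shaft = 1*3 = 3.
Iteration 2: components of {Shaft} -> Spring = 3*3 = 9.
Iteration 3: components of {Spring} -> Base = 9*4 = 36.
Iteration 4: components of {Base} -> Cover = 36*4 = 144.
Iteration 5: components of {Cover} -> Gear = 144*5 = 720.
Iteration 6: no further components; recursion stops.

3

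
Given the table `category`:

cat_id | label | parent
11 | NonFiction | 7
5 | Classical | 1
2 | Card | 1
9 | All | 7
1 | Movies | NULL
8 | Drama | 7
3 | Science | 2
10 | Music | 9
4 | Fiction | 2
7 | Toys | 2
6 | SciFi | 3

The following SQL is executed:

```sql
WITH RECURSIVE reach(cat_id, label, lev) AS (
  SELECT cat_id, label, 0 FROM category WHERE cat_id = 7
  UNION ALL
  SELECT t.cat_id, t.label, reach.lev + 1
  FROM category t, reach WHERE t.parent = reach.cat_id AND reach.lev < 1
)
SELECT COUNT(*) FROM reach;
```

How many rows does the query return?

4

Base: cat_id=7 (Toys) at lev 0.
Iteration 1: rows with parent in {7} -> Drama (id 8, lev 1), All (id 9, lev 1), NonFiction (id 11, lev 1).
Iteration 2: lev < 1 fails for all current rows; recursion stops.
Total rows emitted: 4.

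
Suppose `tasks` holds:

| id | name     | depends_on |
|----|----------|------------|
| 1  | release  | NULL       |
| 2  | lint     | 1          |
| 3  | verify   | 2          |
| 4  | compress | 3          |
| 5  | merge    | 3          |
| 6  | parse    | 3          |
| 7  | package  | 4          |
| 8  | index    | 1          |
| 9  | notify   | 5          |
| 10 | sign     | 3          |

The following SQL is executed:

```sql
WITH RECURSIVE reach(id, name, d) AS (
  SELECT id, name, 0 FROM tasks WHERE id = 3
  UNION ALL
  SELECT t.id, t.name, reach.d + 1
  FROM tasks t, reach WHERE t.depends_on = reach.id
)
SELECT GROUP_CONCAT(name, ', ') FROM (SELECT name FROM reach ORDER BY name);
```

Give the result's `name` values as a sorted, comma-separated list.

compress, merge, notify, package, parse, sign, verify

Base: id=3 (verify) at d 0.
Iteration 1: rows with depends_on in {3} -> compress (id 4, d 1), merge (id 5, d 1), parse (id 6, d 1), sign (id 10, d 1).
Iteration 2: rows with depends_on in {4,5,6,10} -> package (id 7, d 2), notify (id 9, d 2).
Iteration 3: no rows with depends_on in {7,9}; recursion stops.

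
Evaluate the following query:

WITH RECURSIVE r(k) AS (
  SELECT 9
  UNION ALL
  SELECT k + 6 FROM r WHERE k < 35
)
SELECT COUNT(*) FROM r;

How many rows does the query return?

6

Base: k=9.
Iteration 1: 9 < 35 holds -> k = 9 + 6 = 15.
Iteration 2: 15 < 35 holds -> k = 15 + 6 = 21.
Iteration 3: 21 < 35 holds -> k = 21 + 6 = 27.
Iteration 4: 27 < 35 holds -> k = 27 + 6 = 33.
Iteration 5: 33 < 35 holds -> k = 33 + 6 = 39.
Iteration 6: 39 < 35 fails; recursion stops.
Total rows emitted: 6.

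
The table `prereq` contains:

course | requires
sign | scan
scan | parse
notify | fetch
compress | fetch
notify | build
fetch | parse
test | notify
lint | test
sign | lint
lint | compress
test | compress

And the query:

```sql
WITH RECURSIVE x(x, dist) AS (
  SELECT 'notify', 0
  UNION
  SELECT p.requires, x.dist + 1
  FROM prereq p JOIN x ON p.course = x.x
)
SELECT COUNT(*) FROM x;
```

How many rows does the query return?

4

Base: (notify, dist=0).
Iteration 1: edges from {notify} -> (build, dist=1), (fetch, dist=1).
Iteration 2: edges from {build,fetch} -> (parse, dist=2).
Iteration 3: no outgoing edges from {parse}; recursion stops.
Total rows emitted: 4.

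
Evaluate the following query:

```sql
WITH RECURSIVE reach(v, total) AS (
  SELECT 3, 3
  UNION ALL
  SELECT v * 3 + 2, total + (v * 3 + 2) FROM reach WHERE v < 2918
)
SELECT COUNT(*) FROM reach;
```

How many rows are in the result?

Base: v=3, total=3.
Iteration 1: 3 < 2918 holds -> v = 3 * 3 + 2 = 11, total = 3 + 11 = 14.
Iteration 2: 11 < 2918 holds -> v = 11 * 3 + 2 = 35, total = 14 + 35 = 49.
Iteration 3: 35 < 2918 holds -> v = 35 * 3 + 2 = 107, total = 49 + 107 = 156.
Iteration 4: 107 < 2918 holds -> v = 107 * 3 + 2 = 323, total = 156 + 323 = 479.
Iteration 5: 323 < 2918 holds -> v = 323 * 3 + 2 = 971, total = 479 + 971 = 1450.
Iteration 6: 971 < 2918 holds -> v = 971 * 3 + 2 = 2915, total = 1450 + 2915 = 4365.
Iteration 7: 2915 < 2918 holds -> v = 2915 * 3 + 2 = 8747, total = 4365 + 8747 = 13112.
Iteration 8: 8747 < 2918 fails; recursion stops.
Total rows emitted: 8.

8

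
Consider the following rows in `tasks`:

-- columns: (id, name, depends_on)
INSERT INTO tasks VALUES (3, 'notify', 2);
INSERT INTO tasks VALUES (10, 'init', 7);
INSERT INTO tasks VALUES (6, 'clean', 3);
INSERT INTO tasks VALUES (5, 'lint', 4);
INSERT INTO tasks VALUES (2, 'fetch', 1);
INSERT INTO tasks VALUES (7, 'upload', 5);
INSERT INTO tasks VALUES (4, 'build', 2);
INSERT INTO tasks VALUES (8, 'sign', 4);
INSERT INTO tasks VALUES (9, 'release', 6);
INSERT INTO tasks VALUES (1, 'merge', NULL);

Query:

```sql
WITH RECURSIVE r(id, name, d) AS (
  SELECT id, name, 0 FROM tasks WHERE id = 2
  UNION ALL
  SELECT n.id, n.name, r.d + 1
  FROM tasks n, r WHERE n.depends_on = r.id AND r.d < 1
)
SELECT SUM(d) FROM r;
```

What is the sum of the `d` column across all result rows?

Base: id=2 (fetch) at d 0.
Iteration 1: rows with depends_on in {2} -> notify (id 3, d 1), build (id 4, d 1).
Iteration 2: d < 1 fails for all current rows; recursion stops.
SUM(d) = 0 + 1 + 1 = 2.

2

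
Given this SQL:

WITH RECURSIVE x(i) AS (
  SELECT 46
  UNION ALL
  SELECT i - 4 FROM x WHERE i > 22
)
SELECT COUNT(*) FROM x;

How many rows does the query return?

7

Base: i=46.
Iteration 1: 46 > 22 holds -> i = 46 - 4 = 42.
Iteration 2: 42 > 22 holds -> i = 42 - 4 = 38.
Iteration 3: 38 > 22 holds -> i = 38 - 4 = 34.
Iteration 4: 34 > 22 holds -> i = 34 - 4 = 30.
Iteration 5: 30 > 22 holds -> i = 30 - 4 = 26.
Iteration 6: 26 > 22 holds -> i = 26 - 4 = 22.
Iteration 7: 22 > 22 fails; recursion stops.
Total rows emitted: 7.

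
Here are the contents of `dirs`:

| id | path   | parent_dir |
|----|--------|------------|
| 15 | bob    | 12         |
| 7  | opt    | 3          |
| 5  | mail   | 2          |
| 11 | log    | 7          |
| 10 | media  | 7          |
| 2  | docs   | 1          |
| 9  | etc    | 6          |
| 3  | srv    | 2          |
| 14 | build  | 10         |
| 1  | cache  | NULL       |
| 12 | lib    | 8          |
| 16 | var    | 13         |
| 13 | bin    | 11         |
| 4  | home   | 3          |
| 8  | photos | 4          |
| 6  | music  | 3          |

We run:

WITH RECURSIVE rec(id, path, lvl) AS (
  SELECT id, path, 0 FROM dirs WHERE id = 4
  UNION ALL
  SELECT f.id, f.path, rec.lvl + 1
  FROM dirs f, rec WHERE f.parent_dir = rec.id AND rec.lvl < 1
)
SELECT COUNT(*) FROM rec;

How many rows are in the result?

Base: id=4 (home) at lvl 0.
Iteration 1: rows with parent_dir in {4} -> photos (id 8, lvl 1).
Iteration 2: lvl < 1 fails for all current rows; recursion stops.
Total rows emitted: 2.

2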